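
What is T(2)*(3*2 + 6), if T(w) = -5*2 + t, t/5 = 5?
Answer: 180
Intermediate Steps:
t = 25 (t = 5*5 = 25)
T(w) = 15 (T(w) = -5*2 + 25 = -10 + 25 = 15)
T(2)*(3*2 + 6) = 15*(3*2 + 6) = 15*(6 + 6) = 15*12 = 180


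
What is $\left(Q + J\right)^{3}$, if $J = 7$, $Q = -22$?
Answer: $-3375$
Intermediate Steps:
$\left(Q + J\right)^{3} = \left(-22 + 7\right)^{3} = \left(-15\right)^{3} = -3375$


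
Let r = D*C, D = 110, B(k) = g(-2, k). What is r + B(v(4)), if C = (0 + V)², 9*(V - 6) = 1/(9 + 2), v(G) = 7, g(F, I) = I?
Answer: 3546487/891 ≈ 3980.3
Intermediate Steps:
B(k) = k
V = 595/99 (V = 6 + 1/(9*(9 + 2)) = 6 + (⅑)/11 = 6 + (⅑)*(1/11) = 6 + 1/99 = 595/99 ≈ 6.0101)
C = 354025/9801 (C = (0 + 595/99)² = (595/99)² = 354025/9801 ≈ 36.121)
r = 3540250/891 (r = 110*(354025/9801) = 3540250/891 ≈ 3973.3)
r + B(v(4)) = 3540250/891 + 7 = 3546487/891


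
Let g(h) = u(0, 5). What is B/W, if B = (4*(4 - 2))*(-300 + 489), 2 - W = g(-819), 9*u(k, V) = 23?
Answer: -13608/5 ≈ -2721.6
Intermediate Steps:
u(k, V) = 23/9 (u(k, V) = (⅑)*23 = 23/9)
g(h) = 23/9
W = -5/9 (W = 2 - 1*23/9 = 2 - 23/9 = -5/9 ≈ -0.55556)
B = 1512 (B = (4*2)*189 = 8*189 = 1512)
B/W = 1512/(-5/9) = 1512*(-9/5) = -13608/5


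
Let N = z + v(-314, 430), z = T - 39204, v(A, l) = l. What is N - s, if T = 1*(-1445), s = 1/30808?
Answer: -1239066953/30808 ≈ -40219.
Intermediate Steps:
s = 1/30808 ≈ 3.2459e-5
T = -1445
z = -40649 (z = -1445 - 39204 = -40649)
N = -40219 (N = -40649 + 430 = -40219)
N - s = -40219 - 1*1/30808 = -40219 - 1/30808 = -1239066953/30808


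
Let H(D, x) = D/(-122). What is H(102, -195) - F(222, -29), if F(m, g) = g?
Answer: 1718/61 ≈ 28.164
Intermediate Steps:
H(D, x) = -D/122 (H(D, x) = D*(-1/122) = -D/122)
H(102, -195) - F(222, -29) = -1/122*102 - 1*(-29) = -51/61 + 29 = 1718/61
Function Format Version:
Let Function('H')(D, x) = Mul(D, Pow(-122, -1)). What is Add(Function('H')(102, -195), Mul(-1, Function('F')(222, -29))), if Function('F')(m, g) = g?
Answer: Rational(1718, 61) ≈ 28.164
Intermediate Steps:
Function('H')(D, x) = Mul(Rational(-1, 122), D) (Function('H')(D, x) = Mul(D, Rational(-1, 122)) = Mul(Rational(-1, 122), D))
Add(Function('H')(102, -195), Mul(-1, Function('F')(222, -29))) = Add(Mul(Rational(-1, 122), 102), Mul(-1, -29)) = Add(Rational(-51, 61), 29) = Rational(1718, 61)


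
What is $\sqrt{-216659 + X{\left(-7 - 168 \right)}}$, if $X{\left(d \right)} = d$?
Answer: $i \sqrt{216834} \approx 465.65 i$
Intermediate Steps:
$\sqrt{-216659 + X{\left(-7 - 168 \right)}} = \sqrt{-216659 - 175} = \sqrt{-216834} = i \sqrt{216834}$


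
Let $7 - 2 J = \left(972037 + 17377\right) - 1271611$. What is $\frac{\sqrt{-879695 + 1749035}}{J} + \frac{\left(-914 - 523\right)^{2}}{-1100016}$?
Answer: $- \frac{229441}{122224} + \frac{\sqrt{217335}}{70551} \approx -1.8706$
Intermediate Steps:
$J = 141102$ ($J = \frac{7}{2} - \frac{\left(972037 + 17377\right) - 1271611}{2} = \frac{7}{2} - \frac{989414 - 1271611}{2} = \frac{7}{2} - - \frac{282197}{2} = \frac{7}{2} + \frac{282197}{2} = 141102$)
$\frac{\sqrt{-879695 + 1749035}}{J} + \frac{\left(-914 - 523\right)^{2}}{-1100016} = \frac{\sqrt{-879695 + 1749035}}{141102} + \frac{\left(-914 - 523\right)^{2}}{-1100016} = \sqrt{869340} \cdot \frac{1}{141102} + \left(-1437\right)^{2} \left(- \frac{1}{1100016}\right) = 2 \sqrt{217335} \cdot \frac{1}{141102} + 2064969 \left(- \frac{1}{1100016}\right) = \frac{\sqrt{217335}}{70551} - \frac{229441}{122224} = - \frac{229441}{122224} + \frac{\sqrt{217335}}{70551}$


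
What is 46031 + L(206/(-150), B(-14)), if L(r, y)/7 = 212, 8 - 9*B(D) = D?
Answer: 47515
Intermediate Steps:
B(D) = 8/9 - D/9
L(r, y) = 1484 (L(r, y) = 7*212 = 1484)
46031 + L(206/(-150), B(-14)) = 46031 + 1484 = 47515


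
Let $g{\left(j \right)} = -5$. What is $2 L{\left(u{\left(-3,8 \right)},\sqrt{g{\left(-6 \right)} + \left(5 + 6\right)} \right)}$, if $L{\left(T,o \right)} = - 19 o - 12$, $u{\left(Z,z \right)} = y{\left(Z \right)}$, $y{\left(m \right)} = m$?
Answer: $-24 - 38 \sqrt{6} \approx -117.08$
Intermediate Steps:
$u{\left(Z,z \right)} = Z$
$L{\left(T,o \right)} = -12 - 19 o$
$2 L{\left(u{\left(-3,8 \right)},\sqrt{g{\left(-6 \right)} + \left(5 + 6\right)} \right)} = 2 \left(-12 - 19 \sqrt{-5 + \left(5 + 6\right)}\right) = 2 \left(-12 - 19 \sqrt{-5 + 11}\right) = 2 \left(-12 - 19 \sqrt{6}\right) = -24 - 38 \sqrt{6}$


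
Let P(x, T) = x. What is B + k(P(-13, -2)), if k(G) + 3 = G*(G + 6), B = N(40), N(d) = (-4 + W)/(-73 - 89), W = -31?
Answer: 14291/162 ≈ 88.216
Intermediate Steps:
N(d) = 35/162 (N(d) = (-4 - 31)/(-73 - 89) = -35/(-162) = -35*(-1/162) = 35/162)
B = 35/162 ≈ 0.21605
k(G) = -3 + G*(6 + G) (k(G) = -3 + G*(G + 6) = -3 + G*(6 + G))
B + k(P(-13, -2)) = 35/162 + (-3 + (-13)**2 + 6*(-13)) = 35/162 + (-3 + 169 - 78) = 35/162 + 88 = 14291/162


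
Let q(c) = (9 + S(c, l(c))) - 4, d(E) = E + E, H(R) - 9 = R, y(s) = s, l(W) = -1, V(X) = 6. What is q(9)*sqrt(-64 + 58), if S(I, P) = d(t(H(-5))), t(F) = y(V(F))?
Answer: 17*I*sqrt(6) ≈ 41.641*I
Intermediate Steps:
H(R) = 9 + R
t(F) = 6
d(E) = 2*E
S(I, P) = 12 (S(I, P) = 2*6 = 12)
q(c) = 17 (q(c) = (9 + 12) - 4 = 21 - 4 = 17)
q(9)*sqrt(-64 + 58) = 17*sqrt(-64 + 58) = 17*sqrt(-6) = 17*(I*sqrt(6)) = 17*I*sqrt(6)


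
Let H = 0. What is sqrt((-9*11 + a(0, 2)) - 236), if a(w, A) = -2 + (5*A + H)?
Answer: I*sqrt(327) ≈ 18.083*I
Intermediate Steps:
a(w, A) = -2 + 5*A (a(w, A) = -2 + (5*A + 0) = -2 + 5*A)
sqrt((-9*11 + a(0, 2)) - 236) = sqrt((-9*11 + (-2 + 5*2)) - 236) = sqrt((-99 + (-2 + 10)) - 236) = sqrt((-99 + 8) - 236) = sqrt(-91 - 236) = sqrt(-327) = I*sqrt(327)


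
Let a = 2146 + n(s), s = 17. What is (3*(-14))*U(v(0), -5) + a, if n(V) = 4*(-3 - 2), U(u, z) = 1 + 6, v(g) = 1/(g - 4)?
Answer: 1832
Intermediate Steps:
v(g) = 1/(-4 + g)
U(u, z) = 7
n(V) = -20 (n(V) = 4*(-5) = -20)
a = 2126 (a = 2146 - 20 = 2126)
(3*(-14))*U(v(0), -5) + a = (3*(-14))*7 + 2126 = -42*7 + 2126 = -294 + 2126 = 1832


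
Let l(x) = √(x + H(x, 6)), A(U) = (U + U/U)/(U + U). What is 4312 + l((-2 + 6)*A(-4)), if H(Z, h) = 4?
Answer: 4312 + √22/2 ≈ 4314.3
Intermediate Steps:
A(U) = (1 + U)/(2*U) (A(U) = (U + 1)/((2*U)) = (1 + U)*(1/(2*U)) = (1 + U)/(2*U))
l(x) = √(4 + x) (l(x) = √(x + 4) = √(4 + x))
4312 + l((-2 + 6)*A(-4)) = 4312 + √(4 + (-2 + 6)*((½)*(1 - 4)/(-4))) = 4312 + √(4 + 4*((½)*(-¼)*(-3))) = 4312 + √(4 + 4*(3/8)) = 4312 + √(4 + 3/2) = 4312 + √(11/2) = 4312 + √22/2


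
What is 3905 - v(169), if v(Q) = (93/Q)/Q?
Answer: 111530612/28561 ≈ 3905.0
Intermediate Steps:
v(Q) = 93/Q²
3905 - v(169) = 3905 - 93/169² = 3905 - 93/28561 = 111530612/28561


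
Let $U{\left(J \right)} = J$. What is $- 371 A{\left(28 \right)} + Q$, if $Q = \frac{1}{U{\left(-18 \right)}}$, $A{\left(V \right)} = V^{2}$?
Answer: $- \frac{5235553}{18} \approx -2.9086 \cdot 10^{5}$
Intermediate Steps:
$Q = - \frac{1}{18}$ ($Q = \frac{1}{-18} = - \frac{1}{18} \approx -0.055556$)
$- 371 A{\left(28 \right)} + Q = - 371 \cdot 28^{2} - \frac{1}{18} = \left(-371\right) 784 - \frac{1}{18} = -290864 - \frac{1}{18} = - \frac{5235553}{18}$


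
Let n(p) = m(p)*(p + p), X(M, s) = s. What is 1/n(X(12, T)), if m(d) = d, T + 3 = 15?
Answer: 1/288 ≈ 0.0034722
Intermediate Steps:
T = 12 (T = -3 + 15 = 12)
n(p) = 2*p² (n(p) = p*(p + p) = p*(2*p) = 2*p²)
1/n(X(12, T)) = 1/(2*12²) = 1/(2*144) = 1/288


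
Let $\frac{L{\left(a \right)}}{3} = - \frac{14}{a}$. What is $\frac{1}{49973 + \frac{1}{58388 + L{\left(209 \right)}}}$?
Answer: $\frac{12203050}{609823017859} \approx 2.0011 \cdot 10^{-5}$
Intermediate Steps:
$L{\left(a \right)} = - \frac{42}{a}$ ($L{\left(a \right)} = 3 \left(- \frac{14}{a}\right) = - \frac{42}{a}$)
$\frac{1}{49973 + \frac{1}{58388 + L{\left(209 \right)}}} = \frac{1}{49973 + \frac{1}{58388 - \frac{42}{209}}} = \frac{1}{49973 + \frac{1}{\frac{12203050}{209}}} = \frac{1}{49973 + \frac{209}{12203050}} = \frac{1}{\frac{609823017859}{12203050}} = \frac{12203050}{609823017859}$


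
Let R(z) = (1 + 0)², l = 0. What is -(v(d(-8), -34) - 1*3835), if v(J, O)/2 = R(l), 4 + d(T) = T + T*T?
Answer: 3833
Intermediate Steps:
d(T) = -4 + T + T² (d(T) = -4 + (T + T*T) = -4 + (T + T²) = -4 + T + T²)
R(z) = 1 (R(z) = 1² = 1)
v(J, O) = 2 (v(J, O) = 2*1 = 2)
-(v(d(-8), -34) - 1*3835) = -(2 - 1*3835) = -(2 - 3835) = -1*(-3833) = 3833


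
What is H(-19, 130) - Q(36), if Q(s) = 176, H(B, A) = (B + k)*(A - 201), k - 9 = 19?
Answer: -815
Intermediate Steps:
k = 28 (k = 9 + 19 = 28)
H(B, A) = (-201 + A)*(28 + B) (H(B, A) = (B + 28)*(A - 201) = (28 + B)*(-201 + A) = (-201 + A)*(28 + B))
H(-19, 130) - Q(36) = (-5628 - 201*(-19) + 28*130 + 130*(-19)) - 1*176 = (-5628 + 3819 + 3640 - 2470) - 176 = -639 - 176 = -815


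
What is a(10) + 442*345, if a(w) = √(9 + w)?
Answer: 152490 + √19 ≈ 1.5249e+5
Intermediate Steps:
a(10) + 442*345 = √(9 + 10) + 442*345 = √19 + 152490 = 152490 + √19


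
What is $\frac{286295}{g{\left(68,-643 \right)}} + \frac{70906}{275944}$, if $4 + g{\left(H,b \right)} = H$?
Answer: $\frac{9875740683}{2207552} \approx 4473.6$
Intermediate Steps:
$g{\left(H,b \right)} = -4 + H$
$\frac{286295}{g{\left(68,-643 \right)}} + \frac{70906}{275944} = \frac{286295}{-4 + 68} + \frac{70906}{275944} = \frac{286295}{64} + 70906 \cdot \frac{1}{275944} = 286295 \cdot \frac{1}{64} + \frac{35453}{137972} = \frac{286295}{64} + \frac{35453}{137972} = \frac{9875740683}{2207552}$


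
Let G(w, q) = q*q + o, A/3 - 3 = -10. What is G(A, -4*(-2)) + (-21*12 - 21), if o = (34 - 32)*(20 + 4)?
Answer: -161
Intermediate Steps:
o = 48 (o = 2*24 = 48)
A = -21 (A = 9 + 3*(-10) = 9 - 30 = -21)
G(w, q) = 48 + q² (G(w, q) = q*q + 48 = q² + 48 = 48 + q²)
G(A, -4*(-2)) + (-21*12 - 21) = (48 + (-4*(-2))²) + (-21*12 - 21) = (48 + 8²) + (-252 - 21) = (48 + 64) - 273 = 112 - 273 = -161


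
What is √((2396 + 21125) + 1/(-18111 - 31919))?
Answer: 7*√1201491512630/50030 ≈ 153.37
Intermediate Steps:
√((2396 + 21125) + 1/(-18111 - 31919)) = √(23521 + 1/(-50030)) = √(23521 - 1/50030) = √(1176755629/50030) = 7*√1201491512630/50030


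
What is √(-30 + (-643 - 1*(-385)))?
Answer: 12*I*√2 ≈ 16.971*I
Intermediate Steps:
√(-30 + (-643 - 1*(-385))) = √(-30 + (-643 + 385)) = √(-30 - 258) = √(-288) = 12*I*√2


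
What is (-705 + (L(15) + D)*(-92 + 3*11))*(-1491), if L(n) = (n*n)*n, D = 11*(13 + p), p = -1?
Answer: 309558438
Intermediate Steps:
D = 132 (D = 11*(13 - 1) = 11*12 = 132)
L(n) = n³ (L(n) = n²*n = n³)
(-705 + (L(15) + D)*(-92 + 3*11))*(-1491) = (-705 + (15³ + 132)*(-92 + 3*11))*(-1491) = (-705 + (3375 + 132)*(-92 + 33))*(-1491) = (-705 + 3507*(-59))*(-1491) = (-705 - 206913)*(-1491) = -207618*(-1491) = 309558438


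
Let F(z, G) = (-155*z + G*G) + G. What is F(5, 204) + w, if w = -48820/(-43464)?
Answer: 446007175/10866 ≈ 41046.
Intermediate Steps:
F(z, G) = G + G² - 155*z (F(z, G) = (-155*z + G²) + G = (G² - 155*z) + G = G + G² - 155*z)
w = 12205/10866 (w = -48820*(-1/43464) = 12205/10866 ≈ 1.1232)
F(5, 204) + w = (204 + 204² - 155*5) + 12205/10866 = (204 + 41616 - 775) + 12205/10866 = 41045 + 12205/10866 = 446007175/10866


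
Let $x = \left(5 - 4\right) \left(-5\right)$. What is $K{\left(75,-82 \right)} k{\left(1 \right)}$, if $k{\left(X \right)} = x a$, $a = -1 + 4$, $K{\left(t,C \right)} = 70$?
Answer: $-1050$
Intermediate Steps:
$a = 3$
$x = -5$ ($x = 1 \left(-5\right) = -5$)
$k{\left(X \right)} = -15$ ($k{\left(X \right)} = \left(-5\right) 3 = -15$)
$K{\left(75,-82 \right)} k{\left(1 \right)} = 70 \left(-15\right) = -1050$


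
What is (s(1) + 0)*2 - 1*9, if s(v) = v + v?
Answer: -5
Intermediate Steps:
s(v) = 2*v
(s(1) + 0)*2 - 1*9 = (2*1 + 0)*2 - 1*9 = (2 + 0)*2 - 9 = 2*2 - 9 = 4 - 9 = -5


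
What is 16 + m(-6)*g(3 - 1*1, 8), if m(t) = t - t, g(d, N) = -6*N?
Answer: 16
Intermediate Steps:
m(t) = 0
16 + m(-6)*g(3 - 1*1, 8) = 16 + 0*(-6*8) = 16 + 0*(-48) = 16 + 0 = 16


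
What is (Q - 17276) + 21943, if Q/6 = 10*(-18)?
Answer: 3587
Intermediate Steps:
Q = -1080 (Q = 6*(10*(-18)) = 6*(-180) = -1080)
(Q - 17276) + 21943 = (-1080 - 17276) + 21943 = -18356 + 21943 = 3587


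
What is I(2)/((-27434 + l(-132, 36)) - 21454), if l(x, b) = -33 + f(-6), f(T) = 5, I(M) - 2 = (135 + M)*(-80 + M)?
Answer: 2671/12229 ≈ 0.21842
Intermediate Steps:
I(M) = 2 + (-80 + M)*(135 + M) (I(M) = 2 + (135 + M)*(-80 + M) = 2 + (-80 + M)*(135 + M))
l(x, b) = -28 (l(x, b) = -33 + 5 = -28)
I(2)/((-27434 + l(-132, 36)) - 21454) = (-10798 + 2² + 55*2)/((-27434 - 28) - 21454) = (-10798 + 4 + 110)/(-27462 - 21454) = -10684/(-48916) = -10684*(-1/48916) = 2671/12229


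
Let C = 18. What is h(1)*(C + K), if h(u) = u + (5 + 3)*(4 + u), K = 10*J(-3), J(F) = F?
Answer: -492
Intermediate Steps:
K = -30 (K = 10*(-3) = -30)
h(u) = 32 + 9*u (h(u) = u + 8*(4 + u) = u + (32 + 8*u) = 32 + 9*u)
h(1)*(C + K) = (32 + 9*1)*(18 - 30) = (32 + 9)*(-12) = 41*(-12) = -492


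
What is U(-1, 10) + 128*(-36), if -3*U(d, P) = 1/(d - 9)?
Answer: -138239/30 ≈ -4608.0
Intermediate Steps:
U(d, P) = -1/(3*(-9 + d)) (U(d, P) = -1/(3*(d - 9)) = -1/(3*(-9 + d)))
U(-1, 10) + 128*(-36) = -1/(-27 + 3*(-1)) + 128*(-36) = -1/(-27 - 3) - 4608 = -1/(-30) - 4608 = -1*(-1/30) - 4608 = 1/30 - 4608 = -138239/30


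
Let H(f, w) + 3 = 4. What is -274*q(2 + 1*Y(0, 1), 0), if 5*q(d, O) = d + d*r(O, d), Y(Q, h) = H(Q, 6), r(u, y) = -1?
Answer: 0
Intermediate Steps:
H(f, w) = 1 (H(f, w) = -3 + 4 = 1)
Y(Q, h) = 1
q(d, O) = 0 (q(d, O) = (d + d*(-1))/5 = (d - d)/5 = (⅕)*0 = 0)
-274*q(2 + 1*Y(0, 1), 0) = -274*0 = 0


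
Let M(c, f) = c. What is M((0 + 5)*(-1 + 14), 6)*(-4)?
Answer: -260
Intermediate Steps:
M((0 + 5)*(-1 + 14), 6)*(-4) = ((0 + 5)*(-1 + 14))*(-4) = (5*13)*(-4) = 65*(-4) = -260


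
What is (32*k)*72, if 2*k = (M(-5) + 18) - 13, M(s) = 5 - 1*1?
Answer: 10368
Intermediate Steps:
M(s) = 4 (M(s) = 5 - 1 = 4)
k = 9/2 (k = ((4 + 18) - 13)/2 = (22 - 13)/2 = (1/2)*9 = 9/2 ≈ 4.5000)
(32*k)*72 = (32*(9/2))*72 = 144*72 = 10368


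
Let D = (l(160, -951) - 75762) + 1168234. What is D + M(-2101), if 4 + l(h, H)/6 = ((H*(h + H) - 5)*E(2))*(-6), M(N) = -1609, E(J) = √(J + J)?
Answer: -53070153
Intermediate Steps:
E(J) = √2*√J (E(J) = √(2*J) = √2*√J)
l(h, H) = 336 - 72*H*(H + h) (l(h, H) = -24 + 6*(((H*(h + H) - 5)*(√2*√2))*(-6)) = -24 + 6*(((H*(H + h) - 5)*2)*(-6)) = -24 + 6*(((-5 + H*(H + h))*2)*(-6)) = -24 + 6*((-10 + 2*H*(H + h))*(-6)) = -24 + 6*(60 - 12*H*(H + h)) = -24 + (360 - 72*H*(H + h)) = 336 - 72*H*(H + h))
D = -53068544 (D = ((336 - 72*(-951)² - 72*(-951)*160) - 75762) + 1168234 = ((336 - 72*904401 + 10955520) - 75762) + 1168234 = ((336 - 65116872 + 10955520) - 75762) + 1168234 = (-54161016 - 75762) + 1168234 = -54236778 + 1168234 = -53068544)
D + M(-2101) = -53068544 - 1609 = -53070153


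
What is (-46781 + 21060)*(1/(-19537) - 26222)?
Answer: 13176848109015/19537 ≈ 6.7446e+8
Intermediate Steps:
(-46781 + 21060)*(1/(-19537) - 26222) = -25721*(-1/19537 - 26222) = -25721*(-512299215/19537) = 13176848109015/19537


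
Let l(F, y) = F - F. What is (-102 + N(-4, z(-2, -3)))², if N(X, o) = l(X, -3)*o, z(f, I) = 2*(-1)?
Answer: 10404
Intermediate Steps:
z(f, I) = -2
l(F, y) = 0
N(X, o) = 0 (N(X, o) = 0*o = 0)
(-102 + N(-4, z(-2, -3)))² = (-102 + 0)² = (-102)² = 10404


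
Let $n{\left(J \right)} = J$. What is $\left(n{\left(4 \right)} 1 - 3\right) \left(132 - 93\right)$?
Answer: $39$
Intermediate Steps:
$\left(n{\left(4 \right)} 1 - 3\right) \left(132 - 93\right) = \left(4 \cdot 1 - 3\right) \left(132 - 93\right) = \left(4 - 3\right) 39 = 1 \cdot 39 = 39$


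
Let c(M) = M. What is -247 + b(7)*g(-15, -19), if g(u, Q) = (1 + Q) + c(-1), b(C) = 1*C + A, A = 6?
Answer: -494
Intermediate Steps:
b(C) = 6 + C (b(C) = 1*C + 6 = C + 6 = 6 + C)
g(u, Q) = Q (g(u, Q) = (1 + Q) - 1 = Q)
-247 + b(7)*g(-15, -19) = -247 + (6 + 7)*(-19) = -247 + 13*(-19) = -247 - 247 = -494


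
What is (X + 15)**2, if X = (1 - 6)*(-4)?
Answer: 1225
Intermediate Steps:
X = 20 (X = -5*(-4) = 20)
(X + 15)**2 = (20 + 15)**2 = 35**2 = 1225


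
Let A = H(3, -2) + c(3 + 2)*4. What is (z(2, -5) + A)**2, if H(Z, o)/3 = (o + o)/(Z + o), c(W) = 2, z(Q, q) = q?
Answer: 81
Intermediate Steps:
H(Z, o) = 6*o/(Z + o) (H(Z, o) = 3*((o + o)/(Z + o)) = 3*((2*o)/(Z + o)) = 3*(2*o/(Z + o)) = 6*o/(Z + o))
A = -4 (A = 6*(-2)/(3 - 2) + 2*4 = 6*(-2)/1 + 8 = 6*(-2)*1 + 8 = -12 + 8 = -4)
(z(2, -5) + A)**2 = (-5 - 4)**2 = (-9)**2 = 81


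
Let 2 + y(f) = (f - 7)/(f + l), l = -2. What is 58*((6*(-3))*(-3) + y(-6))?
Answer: 12441/4 ≈ 3110.3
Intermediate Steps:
y(f) = -2 + (-7 + f)/(-2 + f) (y(f) = -2 + (f - 7)/(f - 2) = -2 + (-7 + f)/(-2 + f))
58*((6*(-3))*(-3) + y(-6)) = 58*((6*(-3))*(-3) + (-3 - 1*(-6))/(-2 - 6)) = 58*(-18*(-3) + (-3 + 6)/(-8)) = 58*(54 - ⅛*3) = 58*(54 - 3/8) = 58*(429/8) = 12441/4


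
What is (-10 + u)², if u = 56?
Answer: 2116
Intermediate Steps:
(-10 + u)² = (-10 + 56)² = 46² = 2116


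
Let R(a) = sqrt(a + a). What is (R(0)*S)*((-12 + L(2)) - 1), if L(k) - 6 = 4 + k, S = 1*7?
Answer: 0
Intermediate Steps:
S = 7
L(k) = 10 + k (L(k) = 6 + (4 + k) = 10 + k)
R(a) = sqrt(2)*sqrt(a) (R(a) = sqrt(2*a) = sqrt(2)*sqrt(a))
(R(0)*S)*((-12 + L(2)) - 1) = ((sqrt(2)*sqrt(0))*7)*((-12 + (10 + 2)) - 1) = ((sqrt(2)*0)*7)*((-12 + 12) - 1) = (0*7)*(0 - 1) = 0*(-1) = 0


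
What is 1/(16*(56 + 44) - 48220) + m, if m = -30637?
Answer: -1428296941/46620 ≈ -30637.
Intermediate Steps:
1/(16*(56 + 44) - 48220) + m = 1/(16*(56 + 44) - 48220) - 30637 = 1/(16*100 - 48220) - 30637 = 1/(1600 - 48220) - 30637 = 1/(-46620) - 30637 = -1/46620 - 30637 = -1428296941/46620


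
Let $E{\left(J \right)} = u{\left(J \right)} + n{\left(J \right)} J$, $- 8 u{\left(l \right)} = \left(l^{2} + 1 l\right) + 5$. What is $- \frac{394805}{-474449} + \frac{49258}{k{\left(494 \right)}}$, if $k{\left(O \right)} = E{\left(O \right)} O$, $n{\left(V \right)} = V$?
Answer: $\frac{8769902587217}{10533142140261} \approx 0.8326$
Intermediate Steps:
$u{\left(l \right)} = - \frac{5}{8} - \frac{l}{8} - \frac{l^{2}}{8}$ ($u{\left(l \right)} = - \frac{\left(l^{2} + 1 l\right) + 5}{8} = - \frac{\left(l^{2} + l\right) + 5}{8} = - \frac{\left(l + l^{2}\right) + 5}{8} = - \frac{5 + l + l^{2}}{8} = - \frac{5}{8} - \frac{l}{8} - \frac{l^{2}}{8}$)
$E{\left(J \right)} = - \frac{5}{8} - \frac{J}{8} + \frac{7 J^{2}}{8}$ ($E{\left(J \right)} = \left(- \frac{5}{8} - \frac{J}{8} - \frac{J^{2}}{8}\right) + J J = \left(- \frac{5}{8} - \frac{J}{8} - \frac{J^{2}}{8}\right) + J^{2} = - \frac{5}{8} - \frac{J}{8} + \frac{7 J^{2}}{8}$)
$k{\left(O \right)} = O \left(- \frac{5}{8} - \frac{O}{8} + \frac{7 O^{2}}{8}\right)$ ($k{\left(O \right)} = \left(- \frac{5}{8} - \frac{O}{8} + \frac{7 O^{2}}{8}\right) O = O \left(- \frac{5}{8} - \frac{O}{8} + \frac{7 O^{2}}{8}\right)$)
$- \frac{394805}{-474449} + \frac{49258}{k{\left(494 \right)}} = - \frac{394805}{-474449} + \frac{49258}{\frac{1}{8} \cdot 494 \left(-5 - 494 + 7 \cdot 494^{2}\right)} = \left(-394805\right) \left(- \frac{1}{474449}\right) + \frac{49258}{\frac{1}{8} \cdot 494 \left(-5 - 494 + 7 \cdot 244036\right)} = \frac{394805}{474449} + \frac{49258}{\frac{1}{8} \cdot 494 \left(-5 - 494 + 1708252\right)} = \frac{394805}{474449} + \frac{49258}{\frac{1}{8} \cdot 494 \cdot 1707753} = \frac{394805}{474449} + \frac{49258}{\frac{421814991}{4}} = \frac{394805}{474449} + 49258 \cdot \frac{4}{421814991} = \frac{394805}{474449} + \frac{197032}{421814991} = \frac{8769902587217}{10533142140261}$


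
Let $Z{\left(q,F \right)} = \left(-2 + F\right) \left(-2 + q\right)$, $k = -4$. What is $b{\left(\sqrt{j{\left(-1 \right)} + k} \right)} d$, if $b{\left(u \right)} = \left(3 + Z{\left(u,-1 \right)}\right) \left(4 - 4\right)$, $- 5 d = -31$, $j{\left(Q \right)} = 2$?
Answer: $0$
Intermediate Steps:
$d = \frac{31}{5}$ ($d = \left(- \frac{1}{5}\right) \left(-31\right) = \frac{31}{5} \approx 6.2$)
$b{\left(u \right)} = 0$ ($b{\left(u \right)} = \left(3 - \left(-6 + 3 u\right)\right) \left(4 - 4\right) = \left(3 + \left(4 + 2 - 2 u - u\right)\right) 0 = \left(3 - \left(-6 + 3 u\right)\right) 0 = \left(9 - 3 u\right) 0 = 0$)
$b{\left(\sqrt{j{\left(-1 \right)} + k} \right)} d = 0 \cdot \frac{31}{5} = 0$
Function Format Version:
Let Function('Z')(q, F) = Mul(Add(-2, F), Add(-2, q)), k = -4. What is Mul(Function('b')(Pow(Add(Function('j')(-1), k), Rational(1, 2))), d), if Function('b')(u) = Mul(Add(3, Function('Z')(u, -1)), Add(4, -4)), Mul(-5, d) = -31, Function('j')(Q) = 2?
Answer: 0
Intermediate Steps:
d = Rational(31, 5) (d = Mul(Rational(-1, 5), -31) = Rational(31, 5) ≈ 6.2000)
Function('b')(u) = 0 (Function('b')(u) = Mul(Add(3, Add(4, Mul(-2, -1), Mul(-2, u), Mul(-1, u))), Add(4, -4)) = Mul(Add(3, Add(4, 2, Mul(-2, u), Mul(-1, u))), 0) = Mul(Add(3, Add(6, Mul(-3, u))), 0) = Mul(Add(9, Mul(-3, u)), 0) = 0)
Mul(Function('b')(Pow(Add(Function('j')(-1), k), Rational(1, 2))), d) = Mul(0, Rational(31, 5)) = 0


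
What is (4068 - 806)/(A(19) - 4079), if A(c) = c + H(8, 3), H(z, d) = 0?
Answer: -233/290 ≈ -0.80345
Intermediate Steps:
A(c) = c (A(c) = c + 0 = c)
(4068 - 806)/(A(19) - 4079) = (4068 - 806)/(19 - 4079) = 3262/(-4060) = 3262*(-1/4060) = -233/290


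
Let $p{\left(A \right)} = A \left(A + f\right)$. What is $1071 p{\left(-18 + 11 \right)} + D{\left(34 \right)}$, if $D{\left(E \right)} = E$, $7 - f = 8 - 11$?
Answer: $-22457$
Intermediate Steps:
$f = 10$ ($f = 7 - \left(8 - 11\right) = 7 - -3 = 7 + 3 = 10$)
$p{\left(A \right)} = A \left(10 + A\right)$ ($p{\left(A \right)} = A \left(A + 10\right) = A \left(10 + A\right)$)
$1071 p{\left(-18 + 11 \right)} + D{\left(34 \right)} = 1071 \left(-18 + 11\right) \left(10 + \left(-18 + 11\right)\right) + 34 = 1071 \left(- 7 \left(10 - 7\right)\right) + 34 = 1071 \left(\left(-7\right) 3\right) + 34 = 1071 \left(-21\right) + 34 = -22491 + 34 = -22457$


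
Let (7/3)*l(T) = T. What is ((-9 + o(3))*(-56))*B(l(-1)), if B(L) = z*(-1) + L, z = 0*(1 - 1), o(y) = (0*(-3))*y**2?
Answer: -216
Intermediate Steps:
o(y) = 0 (o(y) = 0*y**2 = 0)
l(T) = 3*T/7
z = 0 (z = 0*0 = 0)
B(L) = L (B(L) = 0*(-1) + L = 0 + L = L)
((-9 + o(3))*(-56))*B(l(-1)) = ((-9 + 0)*(-56))*((3/7)*(-1)) = -9*(-56)*(-3/7) = 504*(-3/7) = -216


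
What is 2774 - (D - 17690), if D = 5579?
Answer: 14885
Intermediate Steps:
2774 - (D - 17690) = 2774 - (5579 - 17690) = 2774 - 1*(-12111) = 2774 + 12111 = 14885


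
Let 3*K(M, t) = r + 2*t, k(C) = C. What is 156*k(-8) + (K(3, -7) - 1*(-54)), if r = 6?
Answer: -3590/3 ≈ -1196.7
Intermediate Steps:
K(M, t) = 2 + 2*t/3 (K(M, t) = (6 + 2*t)/3 = 2 + 2*t/3)
156*k(-8) + (K(3, -7) - 1*(-54)) = 156*(-8) + ((2 + (⅔)*(-7)) - 1*(-54)) = -1248 + ((2 - 14/3) + 54) = -1248 + (-8/3 + 54) = -1248 + 154/3 = -3590/3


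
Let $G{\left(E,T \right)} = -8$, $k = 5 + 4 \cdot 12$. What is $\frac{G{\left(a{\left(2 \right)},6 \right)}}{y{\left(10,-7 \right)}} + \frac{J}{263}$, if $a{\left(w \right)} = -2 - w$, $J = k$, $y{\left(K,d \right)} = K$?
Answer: $- \frac{787}{1315} \approx -0.59848$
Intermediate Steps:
$k = 53$ ($k = 5 + 48 = 53$)
$J = 53$
$\frac{G{\left(a{\left(2 \right)},6 \right)}}{y{\left(10,-7 \right)}} + \frac{J}{263} = - \frac{8}{10} + \frac{53}{263} = \left(-8\right) \frac{1}{10} + 53 \cdot \frac{1}{263} = - \frac{4}{5} + \frac{53}{263} = - \frac{787}{1315}$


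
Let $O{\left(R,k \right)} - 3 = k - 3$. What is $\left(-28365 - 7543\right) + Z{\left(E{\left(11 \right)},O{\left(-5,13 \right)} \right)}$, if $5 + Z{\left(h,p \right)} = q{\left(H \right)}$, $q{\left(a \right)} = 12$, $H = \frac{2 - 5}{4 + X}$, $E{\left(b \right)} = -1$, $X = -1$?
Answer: $-35901$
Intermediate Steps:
$O{\left(R,k \right)} = k$ ($O{\left(R,k \right)} = 3 + \left(k - 3\right) = 3 + \left(-3 + k\right) = k$)
$H = -1$ ($H = \frac{2 - 5}{4 - 1} = - \frac{3}{3} = \left(-3\right) \frac{1}{3} = -1$)
$Z{\left(h,p \right)} = 7$ ($Z{\left(h,p \right)} = -5 + 12 = 7$)
$\left(-28365 - 7543\right) + Z{\left(E{\left(11 \right)},O{\left(-5,13 \right)} \right)} = \left(-28365 - 7543\right) + 7 = -35908 + 7 = -35901$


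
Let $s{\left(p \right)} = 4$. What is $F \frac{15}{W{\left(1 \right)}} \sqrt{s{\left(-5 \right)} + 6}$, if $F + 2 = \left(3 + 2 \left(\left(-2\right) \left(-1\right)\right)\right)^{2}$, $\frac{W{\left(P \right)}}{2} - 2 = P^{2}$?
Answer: $\frac{235 \sqrt{10}}{2} \approx 371.57$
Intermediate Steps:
$W{\left(P \right)} = 4 + 2 P^{2}$
$F = 47$ ($F = -2 + \left(3 + 2 \left(\left(-2\right) \left(-1\right)\right)\right)^{2} = -2 + \left(3 + 2 \cdot 2\right)^{2} = -2 + \left(3 + 4\right)^{2} = -2 + 7^{2} = -2 + 49 = 47$)
$F \frac{15}{W{\left(1 \right)}} \sqrt{s{\left(-5 \right)} + 6} = 47 \frac{15}{4 + 2 \cdot 1^{2}} \sqrt{4 + 6} = 47 \frac{15}{4 + 2 \cdot 1} \sqrt{10} = 47 \frac{15}{4 + 2} \sqrt{10} = 47 \cdot \frac{15}{6} \sqrt{10} = 47 \cdot 15 \cdot \frac{1}{6} \sqrt{10} = 47 \cdot \frac{5}{2} \sqrt{10} = \frac{235 \sqrt{10}}{2}$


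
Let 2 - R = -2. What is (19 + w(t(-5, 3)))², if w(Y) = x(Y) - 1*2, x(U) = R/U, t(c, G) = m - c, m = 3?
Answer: 1225/4 ≈ 306.25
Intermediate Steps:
R = 4 (R = 2 - 1*(-2) = 2 + 2 = 4)
t(c, G) = 3 - c
x(U) = 4/U
w(Y) = -2 + 4/Y (w(Y) = 4/Y - 1*2 = 4/Y - 2 = -2 + 4/Y)
(19 + w(t(-5, 3)))² = (19 + (-2 + 4/(3 - 1*(-5))))² = (19 + (-2 + 4/(3 + 5)))² = (19 + (-2 + 4/8))² = (19 + (-2 + 4*(⅛)))² = (19 + (-2 + ½))² = (19 - 3/2)² = (35/2)² = 1225/4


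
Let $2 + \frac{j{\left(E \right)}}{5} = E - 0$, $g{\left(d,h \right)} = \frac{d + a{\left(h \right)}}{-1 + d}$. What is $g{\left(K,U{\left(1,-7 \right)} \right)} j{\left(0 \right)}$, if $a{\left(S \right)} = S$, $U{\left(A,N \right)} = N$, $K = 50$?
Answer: $- \frac{430}{49} \approx -8.7755$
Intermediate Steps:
$g{\left(d,h \right)} = \frac{d + h}{-1 + d}$
$j{\left(E \right)} = -10 + 5 E$ ($j{\left(E \right)} = -10 + 5 \left(E - 0\right) = -10 + 5 \left(E + 0\right) = -10 + 5 E$)
$g{\left(K,U{\left(1,-7 \right)} \right)} j{\left(0 \right)} = \frac{50 - 7}{-1 + 50} \left(-10 + 5 \cdot 0\right) = \frac{1}{49} \cdot 43 \left(-10 + 0\right) = \frac{1}{49} \cdot 43 \left(-10\right) = \frac{43}{49} \left(-10\right) = - \frac{430}{49}$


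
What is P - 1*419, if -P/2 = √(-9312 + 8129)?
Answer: -419 - 26*I*√7 ≈ -419.0 - 68.79*I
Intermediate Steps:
P = -26*I*√7 (P = -2*√(-9312 + 8129) = -26*I*√7 ≈ -68.79*I)
P - 1*419 = -26*I*√7 - 1*419 = -26*I*√7 - 419 = -419 - 26*I*√7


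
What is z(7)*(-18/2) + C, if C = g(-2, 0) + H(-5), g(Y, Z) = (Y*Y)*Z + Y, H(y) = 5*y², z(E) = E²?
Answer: -318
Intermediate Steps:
g(Y, Z) = Y + Z*Y² (g(Y, Z) = Y²*Z + Y = Z*Y² + Y = Y + Z*Y²)
C = 123 (C = -2*(1 - 2*0) + 5*(-5)² = -2*(1 + 0) + 5*25 = -2*1 + 125 = -2 + 125 = 123)
z(7)*(-18/2) + C = 7²*(-18/2) + 123 = 49*(-18*½) + 123 = 49*(-9) + 123 = -441 + 123 = -318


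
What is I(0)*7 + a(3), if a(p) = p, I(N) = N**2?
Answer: 3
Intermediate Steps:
I(0)*7 + a(3) = 0**2*7 + 3 = 0*7 + 3 = 0 + 3 = 3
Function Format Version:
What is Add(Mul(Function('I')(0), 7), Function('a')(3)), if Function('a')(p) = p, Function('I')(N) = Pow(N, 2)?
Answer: 3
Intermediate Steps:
Add(Mul(Function('I')(0), 7), Function('a')(3)) = Add(Mul(Pow(0, 2), 7), 3) = Add(Mul(0, 7), 3) = Add(0, 3) = 3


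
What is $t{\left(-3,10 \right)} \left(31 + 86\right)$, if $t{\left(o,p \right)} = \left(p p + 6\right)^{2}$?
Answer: $1314612$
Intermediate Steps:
$t{\left(o,p \right)} = \left(6 + p^{2}\right)^{2}$ ($t{\left(o,p \right)} = \left(p^{2} + 6\right)^{2} = \left(6 + p^{2}\right)^{2}$)
$t{\left(-3,10 \right)} \left(31 + 86\right) = \left(6 + 10^{2}\right)^{2} \left(31 + 86\right) = \left(6 + 100\right)^{2} \cdot 117 = 106^{2} \cdot 117 = 11236 \cdot 117 = 1314612$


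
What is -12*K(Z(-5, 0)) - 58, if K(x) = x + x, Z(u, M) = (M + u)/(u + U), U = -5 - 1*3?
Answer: -874/13 ≈ -67.231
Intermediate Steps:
U = -8 (U = -5 - 3 = -8)
Z(u, M) = (M + u)/(-8 + u) (Z(u, M) = (M + u)/(u - 8) = (M + u)/(-8 + u))
K(x) = 2*x
-12*K(Z(-5, 0)) - 58 = -24*(0 - 5)/(-8 - 5) - 58 = -24*-5/(-13) - 58 = -24*(-1/13*(-5)) - 58 = -24*5/13 - 58 = -12*10/13 - 58 = -120/13 - 58 = -874/13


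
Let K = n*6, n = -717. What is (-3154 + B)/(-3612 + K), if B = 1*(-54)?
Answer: 1604/3957 ≈ 0.40536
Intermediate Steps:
B = -54
K = -4302 (K = -717*6 = -4302)
(-3154 + B)/(-3612 + K) = (-3154 - 54)/(-3612 - 4302) = -3208/(-7914) = -3208*(-1/7914) = 1604/3957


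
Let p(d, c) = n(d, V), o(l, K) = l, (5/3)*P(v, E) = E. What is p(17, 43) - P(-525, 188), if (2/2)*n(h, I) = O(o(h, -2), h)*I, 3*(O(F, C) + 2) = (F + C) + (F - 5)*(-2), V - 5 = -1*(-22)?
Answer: -384/5 ≈ -76.800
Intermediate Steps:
P(v, E) = 3*E/5
V = 27 (V = 5 - 1*(-22) = 5 + 22 = 27)
O(F, C) = 4/3 - F/3 + C/3 (O(F, C) = -2 + ((F + C) + (F - 5)*(-2))/3 = -2 + ((C + F) + (-5 + F)*(-2))/3 = -2 + ((C + F) + (10 - 2*F))/3 = -2 + (10 + C - F)/3 = -2 + (10/3 - F/3 + C/3) = 4/3 - F/3 + C/3)
n(h, I) = 4*I/3 (n(h, I) = (4/3 - h/3 + h/3)*I = 4*I/3)
p(d, c) = 36 (p(d, c) = (4/3)*27 = 36)
p(17, 43) - P(-525, 188) = 36 - 3*188/5 = 36 - 1*564/5 = 36 - 564/5 = -384/5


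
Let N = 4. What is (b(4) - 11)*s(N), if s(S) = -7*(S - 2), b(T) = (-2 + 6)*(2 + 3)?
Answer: -126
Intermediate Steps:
b(T) = 20 (b(T) = 4*5 = 20)
s(S) = 14 - 7*S (s(S) = -7*(-2 + S) = 14 - 7*S)
(b(4) - 11)*s(N) = (20 - 11)*(14 - 7*4) = 9*(14 - 28) = 9*(-14) = -126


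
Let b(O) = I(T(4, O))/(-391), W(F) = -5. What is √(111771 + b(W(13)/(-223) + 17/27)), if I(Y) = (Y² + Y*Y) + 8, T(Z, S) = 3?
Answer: √17087652085/391 ≈ 334.32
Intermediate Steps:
I(Y) = 8 + 2*Y² (I(Y) = (Y² + Y²) + 8 = 2*Y² + 8 = 8 + 2*Y²)
b(O) = -26/391 (b(O) = (8 + 2*3²)/(-391) = (8 + 2*9)*(-1/391) = (8 + 18)*(-1/391) = 26*(-1/391) = -26/391)
√(111771 + b(W(13)/(-223) + 17/27)) = √(111771 - 26/391) = √(43702435/391) = √17087652085/391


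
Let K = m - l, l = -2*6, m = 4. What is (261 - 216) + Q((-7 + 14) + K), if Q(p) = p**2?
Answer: 574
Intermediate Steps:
l = -12
K = 16 (K = 4 - 1*(-12) = 4 + 12 = 16)
(261 - 216) + Q((-7 + 14) + K) = (261 - 216) + ((-7 + 14) + 16)**2 = 45 + (7 + 16)**2 = 45 + 23**2 = 45 + 529 = 574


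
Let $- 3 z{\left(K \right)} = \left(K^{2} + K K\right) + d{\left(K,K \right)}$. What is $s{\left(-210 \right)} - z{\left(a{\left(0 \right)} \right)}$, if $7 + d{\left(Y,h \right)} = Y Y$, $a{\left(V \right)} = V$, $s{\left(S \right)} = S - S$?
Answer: $- \frac{7}{3} \approx -2.3333$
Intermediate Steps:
$s{\left(S \right)} = 0$
$d{\left(Y,h \right)} = -7 + Y^{2}$ ($d{\left(Y,h \right)} = -7 + Y Y = -7 + Y^{2}$)
$z{\left(K \right)} = \frac{7}{3} - K^{2}$ ($z{\left(K \right)} = - \frac{\left(K^{2} + K K\right) + \left(-7 + K^{2}\right)}{3} = - \frac{\left(K^{2} + K^{2}\right) + \left(-7 + K^{2}\right)}{3} = - \frac{2 K^{2} + \left(-7 + K^{2}\right)}{3} = - \frac{-7 + 3 K^{2}}{3} = \frac{7}{3} - K^{2}$)
$s{\left(-210 \right)} - z{\left(a{\left(0 \right)} \right)} = 0 - \left(\frac{7}{3} - 0^{2}\right) = 0 - \left(\frac{7}{3} - 0\right) = 0 - \left(\frac{7}{3} + 0\right) = 0 - \frac{7}{3} = - \frac{7}{3}$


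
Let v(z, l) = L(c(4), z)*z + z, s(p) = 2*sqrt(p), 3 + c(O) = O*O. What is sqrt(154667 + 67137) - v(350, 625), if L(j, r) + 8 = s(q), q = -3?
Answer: 2450 + 142*sqrt(11) - 700*I*sqrt(3) ≈ 2921.0 - 1212.4*I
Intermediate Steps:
c(O) = -3 + O**2 (c(O) = -3 + O*O = -3 + O**2)
L(j, r) = -8 + 2*I*sqrt(3) (L(j, r) = -8 + 2*sqrt(-3) = -8 + 2*(I*sqrt(3)) = -8 + 2*I*sqrt(3))
v(z, l) = z + z*(-8 + 2*I*sqrt(3)) (v(z, l) = (-8 + 2*I*sqrt(3))*z + z = z*(-8 + 2*I*sqrt(3)) + z = z + z*(-8 + 2*I*sqrt(3)))
sqrt(154667 + 67137) - v(350, 625) = sqrt(154667 + 67137) - 350*(-7 + 2*I*sqrt(3)) = sqrt(221804) - (-2450 + 700*I*sqrt(3)) = 142*sqrt(11) + (2450 - 700*I*sqrt(3)) = 2450 + 142*sqrt(11) - 700*I*sqrt(3)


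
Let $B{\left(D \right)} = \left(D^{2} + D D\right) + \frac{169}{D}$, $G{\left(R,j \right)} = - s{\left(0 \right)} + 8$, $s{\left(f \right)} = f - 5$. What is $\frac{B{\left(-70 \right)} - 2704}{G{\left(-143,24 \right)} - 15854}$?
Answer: $- \frac{496551}{1108870} \approx -0.4478$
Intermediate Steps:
$s{\left(f \right)} = -5 + f$
$G{\left(R,j \right)} = 13$ ($G{\left(R,j \right)} = - (-5 + 0) + 8 = \left(-1\right) \left(-5\right) + 8 = 5 + 8 = 13$)
$B{\left(D \right)} = 2 D^{2} + \frac{169}{D}$ ($B{\left(D \right)} = \left(D^{2} + D^{2}\right) + \frac{169}{D} = 2 D^{2} + \frac{169}{D}$)
$\frac{B{\left(-70 \right)} - 2704}{G{\left(-143,24 \right)} - 15854} = \frac{\frac{169 + 2 \left(-70\right)^{3}}{-70} - 2704}{13 - 15854} = \frac{- \frac{169 + 2 \left(-343000\right)}{70} - 2704}{-15841} = \left(- \frac{169 - 686000}{70} - 2704\right) \left(- \frac{1}{15841}\right) = \left(\left(- \frac{1}{70}\right) \left(-685831\right) - 2704\right) \left(- \frac{1}{15841}\right) = \left(\frac{685831}{70} - 2704\right) \left(- \frac{1}{15841}\right) = \frac{496551}{70} \left(- \frac{1}{15841}\right) = - \frac{496551}{1108870}$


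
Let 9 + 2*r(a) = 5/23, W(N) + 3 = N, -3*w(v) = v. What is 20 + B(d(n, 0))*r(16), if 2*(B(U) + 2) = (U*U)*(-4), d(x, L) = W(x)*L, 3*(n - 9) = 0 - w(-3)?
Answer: 662/23 ≈ 28.783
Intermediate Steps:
w(v) = -v/3
W(N) = -3 + N
n = 26/3 (n = 9 + (0 - (-1)*(-3)/3)/3 = 9 + (0 - 1*1)/3 = 9 + (0 - 1)/3 = 9 + (⅓)*(-1) = 9 - ⅓ = 26/3 ≈ 8.6667)
r(a) = -101/23 (r(a) = -9/2 + (5/23)/2 = -9/2 + (5*(1/23))/2 = -9/2 + (½)*(5/23) = -9/2 + 5/46 = -101/23)
d(x, L) = L*(-3 + x) (d(x, L) = (-3 + x)*L = L*(-3 + x))
B(U) = -2 - 2*U² (B(U) = -2 + ((U*U)*(-4))/2 = -2 + (U²*(-4))/2 = -2 + (-4*U²)/2 = -2 - 2*U²)
20 + B(d(n, 0))*r(16) = 20 + (-2 - 2*(0*(-3 + 26/3))²)*(-101/23) = 20 + (-2 - 2*(0*(17/3))²)*(-101/23) = 20 + (-2 - 2*0²)*(-101/23) = 20 + (-2 - 2*0)*(-101/23) = 20 + (-2 + 0)*(-101/23) = 20 - 2*(-101/23) = 20 + 202/23 = 662/23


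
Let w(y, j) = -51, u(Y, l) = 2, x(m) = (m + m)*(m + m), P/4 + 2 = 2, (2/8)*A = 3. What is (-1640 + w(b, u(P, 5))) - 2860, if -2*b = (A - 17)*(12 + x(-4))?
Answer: -4551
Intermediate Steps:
A = 12 (A = 4*3 = 12)
P = 0 (P = -8 + 4*2 = -8 + 8 = 0)
x(m) = 4*m² (x(m) = (2*m)*(2*m) = 4*m²)
b = 190 (b = -(12 - 17)*(12 + 4*(-4)²)/2 = -(-5)*(12 + 4*16)/2 = -(-5)*(12 + 64)/2 = -(-5)*76/2 = -½*(-380) = 190)
(-1640 + w(b, u(P, 5))) - 2860 = (-1640 - 51) - 2860 = -1691 - 2860 = -4551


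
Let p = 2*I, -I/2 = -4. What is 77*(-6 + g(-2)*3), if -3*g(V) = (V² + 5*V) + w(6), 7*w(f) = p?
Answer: -176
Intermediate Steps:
I = 8 (I = -2*(-4) = 8)
p = 16 (p = 2*8 = 16)
w(f) = 16/7 (w(f) = (⅐)*16 = 16/7)
g(V) = -16/21 - 5*V/3 - V²/3 (g(V) = -((V² + 5*V) + 16/7)/3 = -(16/7 + V² + 5*V)/3 = -16/21 - 5*V/3 - V²/3)
77*(-6 + g(-2)*3) = 77*(-6 + (-16/21 - 5/3*(-2) - ⅓*(-2)²)*3) = 77*(-6 + (-16/21 + 10/3 - ⅓*4)*3) = 77*(-6 + (-16/21 + 10/3 - 4/3)*3) = 77*(-6 + (26/21)*3) = 77*(-6 + 26/7) = 77*(-16/7) = -176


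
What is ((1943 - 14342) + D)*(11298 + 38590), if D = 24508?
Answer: 604093792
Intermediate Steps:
((1943 - 14342) + D)*(11298 + 38590) = ((1943 - 14342) + 24508)*(11298 + 38590) = (-12399 + 24508)*49888 = 12109*49888 = 604093792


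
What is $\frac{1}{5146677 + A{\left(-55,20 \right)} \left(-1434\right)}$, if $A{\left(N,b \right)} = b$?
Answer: $\frac{1}{5117997} \approx 1.9539 \cdot 10^{-7}$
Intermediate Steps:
$\frac{1}{5146677 + A{\left(-55,20 \right)} \left(-1434\right)} = \frac{1}{5146677 + 20 \left(-1434\right)} = \frac{1}{5146677 - 28680} = \frac{1}{5117997}$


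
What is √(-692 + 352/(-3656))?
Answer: 8*I*√2258494/457 ≈ 26.308*I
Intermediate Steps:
√(-692 + 352/(-3656)) = √(-692 + 352*(-1/3656)) = √(-692 - 44/457) = √(-316288/457) = 8*I*√2258494/457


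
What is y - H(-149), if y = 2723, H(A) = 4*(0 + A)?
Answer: 3319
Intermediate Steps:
H(A) = 4*A
y - H(-149) = 2723 - 4*(-149) = 2723 - 1*(-596) = 2723 + 596 = 3319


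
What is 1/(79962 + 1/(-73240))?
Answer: 73240/5856416879 ≈ 1.2506e-5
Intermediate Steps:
1/(79962 + 1/(-73240)) = 1/(79962 - 1/73240) = 1/(5856416879/73240) = 73240/5856416879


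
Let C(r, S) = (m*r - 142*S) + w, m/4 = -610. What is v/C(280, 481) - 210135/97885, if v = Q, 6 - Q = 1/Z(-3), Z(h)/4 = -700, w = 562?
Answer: -88367643977177/41163226664000 ≈ -2.1468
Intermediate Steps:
m = -2440 (m = 4*(-610) = -2440)
Z(h) = -2800 (Z(h) = 4*(-700) = -2800)
C(r, S) = 562 - 2440*r - 142*S (C(r, S) = (-2440*r - 142*S) + 562 = 562 - 2440*r - 142*S)
Q = 16801/2800 (Q = 6 - 1/(-2800) = 6 - 1*(-1/2800) = 6 + 1/2800 = 16801/2800 ≈ 6.0004)
v = 16801/2800 ≈ 6.0004
v/C(280, 481) - 210135/97885 = 16801/(2800*(562 - 2440*280 - 142*481)) - 210135/97885 = 16801/(2800*(562 - 683200 - 68302)) - 210135*1/97885 = (16801/2800)/(-750940) - 42027/19577 = (16801/2800)*(-1/750940) - 42027/19577 = -16801/2102632000 - 42027/19577 = -88367643977177/41163226664000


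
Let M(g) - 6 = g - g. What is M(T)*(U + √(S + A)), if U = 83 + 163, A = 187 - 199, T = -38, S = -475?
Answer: 1476 + 6*I*√487 ≈ 1476.0 + 132.41*I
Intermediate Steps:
M(g) = 6 (M(g) = 6 + (g - g) = 6 + 0 = 6)
A = -12
U = 246
M(T)*(U + √(S + A)) = 6*(246 + √(-475 - 12)) = 6*(246 + √(-487)) = 6*(246 + I*√487) = 1476 + 6*I*√487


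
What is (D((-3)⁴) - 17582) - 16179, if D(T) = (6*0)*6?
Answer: -33761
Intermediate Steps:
D(T) = 0 (D(T) = 0*6 = 0)
(D((-3)⁴) - 17582) - 16179 = (0 - 17582) - 16179 = -17582 - 16179 = -33761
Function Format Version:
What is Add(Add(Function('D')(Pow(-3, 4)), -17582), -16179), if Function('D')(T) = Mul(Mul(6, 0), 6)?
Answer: -33761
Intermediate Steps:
Function('D')(T) = 0 (Function('D')(T) = Mul(0, 6) = 0)
Add(Add(Function('D')(Pow(-3, 4)), -17582), -16179) = Add(Add(0, -17582), -16179) = Add(-17582, -16179) = -33761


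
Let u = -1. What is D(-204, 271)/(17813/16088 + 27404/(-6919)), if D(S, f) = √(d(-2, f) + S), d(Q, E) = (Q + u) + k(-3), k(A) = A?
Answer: -6547816*I*√210/18683965 ≈ -5.0785*I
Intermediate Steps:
d(Q, E) = -4 + Q (d(Q, E) = (Q - 1) - 3 = (-1 + Q) - 3 = -4 + Q)
D(S, f) = √(-6 + S) (D(S, f) = √((-4 - 2) + S) = √(-6 + S))
D(-204, 271)/(17813/16088 + 27404/(-6919)) = √(-6 - 204)/(17813/16088 + 27404/(-6919)) = √(-210)/(17813*(1/16088) + 27404*(-1/6919)) = (I*√210)/(17813/16088 - 1612/407) = (I*√210)/(-18683965/6547816) = (I*√210)*(-6547816/18683965) = -6547816*I*√210/18683965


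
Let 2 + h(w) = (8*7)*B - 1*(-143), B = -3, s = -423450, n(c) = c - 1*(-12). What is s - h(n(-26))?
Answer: -423423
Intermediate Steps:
n(c) = 12 + c (n(c) = c + 12 = 12 + c)
h(w) = -27 (h(w) = -2 + ((8*7)*(-3) - 1*(-143)) = -2 + (56*(-3) + 143) = -2 + (-168 + 143) = -2 - 25 = -27)
s - h(n(-26)) = -423450 - 1*(-27) = -423450 + 27 = -423423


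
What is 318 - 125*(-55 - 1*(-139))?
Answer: -10182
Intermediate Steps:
318 - 125*(-55 - 1*(-139)) = 318 - 125*(-55 + 139) = 318 - 125*84 = 318 - 10500 = -10182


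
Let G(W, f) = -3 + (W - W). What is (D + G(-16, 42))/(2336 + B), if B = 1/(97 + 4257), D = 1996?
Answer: 8677522/10170945 ≈ 0.85317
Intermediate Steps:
G(W, f) = -3 (G(W, f) = -3 + 0 = -3)
B = 1/4354 ≈ 0.00022967
(D + G(-16, 42))/(2336 + B) = (1996 - 3)/(2336 + 1/4354) = 1993/(10170945/4354) = 1993*(4354/10170945) = 8677522/10170945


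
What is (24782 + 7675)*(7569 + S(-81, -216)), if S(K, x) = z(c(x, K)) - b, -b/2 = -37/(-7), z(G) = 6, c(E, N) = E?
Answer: 1723434243/7 ≈ 2.4620e+8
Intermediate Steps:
b = -74/7 (b = -(-74)/(-7) = -(-74)*(-1)/7 = -2*37/7 = -74/7 ≈ -10.571)
S(K, x) = 116/7 (S(K, x) = 6 - 1*(-74/7) = 6 + 74/7 = 116/7)
(24782 + 7675)*(7569 + S(-81, -216)) = (24782 + 7675)*(7569 + 116/7) = 32457*(53099/7) = 1723434243/7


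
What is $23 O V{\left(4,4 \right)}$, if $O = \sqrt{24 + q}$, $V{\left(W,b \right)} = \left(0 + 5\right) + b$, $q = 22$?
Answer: $207 \sqrt{46} \approx 1403.9$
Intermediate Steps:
$V{\left(W,b \right)} = 5 + b$
$O = \sqrt{46}$ ($O = \sqrt{24 + 22} = \sqrt{46} \approx 6.7823$)
$23 O V{\left(4,4 \right)} = 23 \sqrt{46} \left(5 + 4\right) = 23 \sqrt{46} \cdot 9 = 207 \sqrt{46}$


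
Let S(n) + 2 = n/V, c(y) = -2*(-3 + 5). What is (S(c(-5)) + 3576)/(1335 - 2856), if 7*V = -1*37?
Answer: -132266/56277 ≈ -2.3503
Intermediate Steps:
c(y) = -4 (c(y) = -2*2 = -4)
V = -37/7 (V = (-1*37)/7 = (⅐)*(-37) = -37/7 ≈ -5.2857)
S(n) = -2 - 7*n/37 (S(n) = -2 + n/(-37/7) = -2 + n*(-7/37) = -2 - 7*n/37)
(S(c(-5)) + 3576)/(1335 - 2856) = ((-2 - 7/37*(-4)) + 3576)/(1335 - 2856) = ((-2 + 28/37) + 3576)/(-1521) = (-46/37 + 3576)*(-1/1521) = (132266/37)*(-1/1521) = -132266/56277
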